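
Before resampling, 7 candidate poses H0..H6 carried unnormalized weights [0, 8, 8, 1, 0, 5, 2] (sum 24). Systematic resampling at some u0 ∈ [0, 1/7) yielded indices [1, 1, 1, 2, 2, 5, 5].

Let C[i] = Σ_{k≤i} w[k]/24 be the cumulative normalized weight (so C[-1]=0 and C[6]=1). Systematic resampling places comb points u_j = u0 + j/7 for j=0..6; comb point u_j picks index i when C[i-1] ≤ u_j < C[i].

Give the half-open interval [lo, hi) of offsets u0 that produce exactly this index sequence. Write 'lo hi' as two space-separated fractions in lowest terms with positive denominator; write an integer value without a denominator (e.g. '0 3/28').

0 1/21

C = [0, 1/3, 2/3, 17/24, 17/24, 11/12, 1]
j=0 picked index 1: u0 ∈ [0, 1/3)
j=1 picked index 1: u0 ∈ [-1/7, 4/21)
j=2 picked index 1: u0 ∈ [-2/7, 1/21)
j=3 picked index 2: u0 ∈ [-2/21, 5/21)
j=4 picked index 2: u0 ∈ [-5/21, 2/21)
j=5 picked index 5: u0 ∈ [-1/168, 17/84)
j=6 picked index 5: u0 ∈ [-25/168, 5/84)
intersection: [0, 1/21)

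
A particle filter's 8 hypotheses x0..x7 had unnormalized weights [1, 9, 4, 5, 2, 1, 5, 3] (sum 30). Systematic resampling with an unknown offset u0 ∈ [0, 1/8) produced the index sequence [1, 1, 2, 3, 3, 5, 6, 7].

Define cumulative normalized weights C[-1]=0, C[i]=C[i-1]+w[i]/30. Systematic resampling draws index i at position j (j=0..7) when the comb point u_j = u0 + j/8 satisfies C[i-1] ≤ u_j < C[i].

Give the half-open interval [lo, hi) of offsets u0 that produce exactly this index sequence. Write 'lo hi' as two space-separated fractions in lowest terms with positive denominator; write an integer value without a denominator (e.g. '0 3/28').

11/120 13/120

C = [1/30, 1/3, 7/15, 19/30, 7/10, 11/15, 9/10, 1]
j=0 picked index 1: u0 ∈ [1/30, 1/3)
j=1 picked index 1: u0 ∈ [-11/120, 5/24)
j=2 picked index 2: u0 ∈ [1/12, 13/60)
j=3 picked index 3: u0 ∈ [11/120, 31/120)
j=4 picked index 3: u0 ∈ [-1/30, 2/15)
j=5 picked index 5: u0 ∈ [3/40, 13/120)
j=6 picked index 6: u0 ∈ [-1/60, 3/20)
j=7 picked index 7: u0 ∈ [1/40, 1/8)
intersection: [11/120, 13/120)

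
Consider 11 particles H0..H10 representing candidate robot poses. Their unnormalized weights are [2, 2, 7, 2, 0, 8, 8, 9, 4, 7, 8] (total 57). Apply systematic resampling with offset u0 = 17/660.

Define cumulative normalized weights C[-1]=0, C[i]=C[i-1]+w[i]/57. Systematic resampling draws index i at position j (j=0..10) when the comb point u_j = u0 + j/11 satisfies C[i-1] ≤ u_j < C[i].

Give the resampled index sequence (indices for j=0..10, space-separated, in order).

C = [2/57, 4/57, 11/57, 13/57, 13/57, 7/19, 29/57, 2/3, 14/19, 49/57, 1]
j=0: u_0=17/660 ∈ [0, 2/57) → index 0
j=1: u_1=7/60 ∈ [4/57, 11/57) → index 2
j=2: u_2=137/660 ∈ [11/57, 13/57) → index 3
j=3: u_3=197/660 ∈ [13/57, 7/19) → index 5
j=4: u_4=257/660 ∈ [7/19, 29/57) → index 6
j=5: u_5=317/660 ∈ [7/19, 29/57) → index 6
j=6: u_6=377/660 ∈ [29/57, 2/3) → index 7
j=7: u_7=437/660 ∈ [29/57, 2/3) → index 7
j=8: u_8=497/660 ∈ [14/19, 49/57) → index 9
j=9: u_9=557/660 ∈ [14/19, 49/57) → index 9
j=10: u_10=617/660 ∈ [49/57, 1) → index 10

0 2 3 5 6 6 7 7 9 9 10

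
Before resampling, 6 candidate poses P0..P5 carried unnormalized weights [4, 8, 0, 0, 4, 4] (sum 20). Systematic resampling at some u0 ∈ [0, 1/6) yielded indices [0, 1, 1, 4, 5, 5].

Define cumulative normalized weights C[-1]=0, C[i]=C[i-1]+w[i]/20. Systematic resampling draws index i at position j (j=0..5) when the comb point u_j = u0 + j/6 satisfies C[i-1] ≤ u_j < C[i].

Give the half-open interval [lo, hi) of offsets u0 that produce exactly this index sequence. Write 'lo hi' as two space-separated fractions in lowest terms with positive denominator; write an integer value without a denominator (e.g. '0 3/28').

2/15 1/6

C = [1/5, 3/5, 3/5, 3/5, 4/5, 1]
j=0 picked index 0: u0 ∈ [0, 1/5)
j=1 picked index 1: u0 ∈ [1/30, 13/30)
j=2 picked index 1: u0 ∈ [-2/15, 4/15)
j=3 picked index 4: u0 ∈ [1/10, 3/10)
j=4 picked index 5: u0 ∈ [2/15, 1/3)
j=5 picked index 5: u0 ∈ [-1/30, 1/6)
intersection: [2/15, 1/6)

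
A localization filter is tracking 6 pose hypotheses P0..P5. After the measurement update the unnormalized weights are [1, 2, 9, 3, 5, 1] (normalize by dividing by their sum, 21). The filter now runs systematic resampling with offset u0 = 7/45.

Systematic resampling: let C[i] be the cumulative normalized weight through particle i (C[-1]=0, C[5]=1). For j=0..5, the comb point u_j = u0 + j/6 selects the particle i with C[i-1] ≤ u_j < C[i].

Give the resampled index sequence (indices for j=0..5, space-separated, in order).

2 2 2 3 4 5

C = [1/21, 1/7, 4/7, 5/7, 20/21, 1]
j=0: u_0=7/45 ∈ [1/7, 4/7) → index 2
j=1: u_1=29/90 ∈ [1/7, 4/7) → index 2
j=2: u_2=22/45 ∈ [1/7, 4/7) → index 2
j=3: u_3=59/90 ∈ [4/7, 5/7) → index 3
j=4: u_4=37/45 ∈ [5/7, 20/21) → index 4
j=5: u_5=89/90 ∈ [20/21, 1) → index 5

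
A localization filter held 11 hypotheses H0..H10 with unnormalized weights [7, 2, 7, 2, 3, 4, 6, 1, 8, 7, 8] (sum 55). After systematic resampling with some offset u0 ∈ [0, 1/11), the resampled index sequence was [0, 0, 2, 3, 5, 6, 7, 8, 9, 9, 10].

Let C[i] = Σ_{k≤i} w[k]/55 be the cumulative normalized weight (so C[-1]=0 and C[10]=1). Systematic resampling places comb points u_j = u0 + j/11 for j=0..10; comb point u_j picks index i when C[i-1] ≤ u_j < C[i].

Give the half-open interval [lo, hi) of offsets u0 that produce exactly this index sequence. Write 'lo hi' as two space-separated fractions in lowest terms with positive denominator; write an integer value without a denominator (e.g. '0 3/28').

1/55 2/55

C = [7/55, 9/55, 16/55, 18/55, 21/55, 5/11, 31/55, 32/55, 8/11, 47/55, 1]
j=0 picked index 0: u0 ∈ [0, 7/55)
j=1 picked index 0: u0 ∈ [-1/11, 2/55)
j=2 picked index 2: u0 ∈ [-1/55, 6/55)
j=3 picked index 3: u0 ∈ [1/55, 3/55)
j=4 picked index 5: u0 ∈ [1/55, 1/11)
j=5 picked index 6: u0 ∈ [0, 6/55)
j=6 picked index 7: u0 ∈ [1/55, 2/55)
j=7 picked index 8: u0 ∈ [-3/55, 1/11)
j=8 picked index 9: u0 ∈ [0, 7/55)
j=9 picked index 9: u0 ∈ [-1/11, 2/55)
j=10 picked index 10: u0 ∈ [-3/55, 1/11)
intersection: [1/55, 2/55)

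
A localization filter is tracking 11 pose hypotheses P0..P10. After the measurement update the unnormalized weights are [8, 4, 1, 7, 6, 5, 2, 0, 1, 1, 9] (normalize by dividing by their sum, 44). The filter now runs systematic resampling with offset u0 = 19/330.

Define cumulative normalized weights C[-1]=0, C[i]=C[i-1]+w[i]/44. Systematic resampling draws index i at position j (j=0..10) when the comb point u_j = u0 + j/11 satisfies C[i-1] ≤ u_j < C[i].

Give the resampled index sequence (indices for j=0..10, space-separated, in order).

0 0 1 3 3 4 5 5 9 10 10

C = [2/11, 3/11, 13/44, 5/11, 13/22, 31/44, 3/4, 3/4, 17/22, 35/44, 1]
j=0: u_0=19/330 ∈ [0, 2/11) → index 0
j=1: u_1=49/330 ∈ [0, 2/11) → index 0
j=2: u_2=79/330 ∈ [2/11, 3/11) → index 1
j=3: u_3=109/330 ∈ [13/44, 5/11) → index 3
j=4: u_4=139/330 ∈ [13/44, 5/11) → index 3
j=5: u_5=169/330 ∈ [5/11, 13/22) → index 4
j=6: u_6=199/330 ∈ [13/22, 31/44) → index 5
j=7: u_7=229/330 ∈ [13/22, 31/44) → index 5
j=8: u_8=259/330 ∈ [17/22, 35/44) → index 9
j=9: u_9=289/330 ∈ [35/44, 1) → index 10
j=10: u_10=29/30 ∈ [35/44, 1) → index 10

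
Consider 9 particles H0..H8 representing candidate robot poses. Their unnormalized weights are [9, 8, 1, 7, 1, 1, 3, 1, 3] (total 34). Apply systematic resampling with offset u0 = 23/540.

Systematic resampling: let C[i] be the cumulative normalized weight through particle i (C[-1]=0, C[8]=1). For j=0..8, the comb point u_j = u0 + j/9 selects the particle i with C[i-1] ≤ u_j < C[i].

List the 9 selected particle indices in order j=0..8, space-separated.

0 0 1 1 1 3 3 6 8

C = [9/34, 1/2, 9/17, 25/34, 13/17, 27/34, 15/17, 31/34, 1]
j=0: u_0=23/540 ∈ [0, 9/34) → index 0
j=1: u_1=83/540 ∈ [0, 9/34) → index 0
j=2: u_2=143/540 ∈ [9/34, 1/2) → index 1
j=3: u_3=203/540 ∈ [9/34, 1/2) → index 1
j=4: u_4=263/540 ∈ [9/34, 1/2) → index 1
j=5: u_5=323/540 ∈ [9/17, 25/34) → index 3
j=6: u_6=383/540 ∈ [9/17, 25/34) → index 3
j=7: u_7=443/540 ∈ [27/34, 15/17) → index 6
j=8: u_8=503/540 ∈ [31/34, 1) → index 8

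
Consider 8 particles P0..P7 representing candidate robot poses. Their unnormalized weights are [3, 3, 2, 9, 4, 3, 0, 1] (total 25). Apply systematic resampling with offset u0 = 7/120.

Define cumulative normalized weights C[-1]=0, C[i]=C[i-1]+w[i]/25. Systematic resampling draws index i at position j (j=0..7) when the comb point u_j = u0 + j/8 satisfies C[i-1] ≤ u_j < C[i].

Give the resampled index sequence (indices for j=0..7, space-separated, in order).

C = [3/25, 6/25, 8/25, 17/25, 21/25, 24/25, 24/25, 1]
j=0: u_0=7/120 ∈ [0, 3/25) → index 0
j=1: u_1=11/60 ∈ [3/25, 6/25) → index 1
j=2: u_2=37/120 ∈ [6/25, 8/25) → index 2
j=3: u_3=13/30 ∈ [8/25, 17/25) → index 3
j=4: u_4=67/120 ∈ [8/25, 17/25) → index 3
j=5: u_5=41/60 ∈ [17/25, 21/25) → index 4
j=6: u_6=97/120 ∈ [17/25, 21/25) → index 4
j=7: u_7=14/15 ∈ [21/25, 24/25) → index 5

0 1 2 3 3 4 4 5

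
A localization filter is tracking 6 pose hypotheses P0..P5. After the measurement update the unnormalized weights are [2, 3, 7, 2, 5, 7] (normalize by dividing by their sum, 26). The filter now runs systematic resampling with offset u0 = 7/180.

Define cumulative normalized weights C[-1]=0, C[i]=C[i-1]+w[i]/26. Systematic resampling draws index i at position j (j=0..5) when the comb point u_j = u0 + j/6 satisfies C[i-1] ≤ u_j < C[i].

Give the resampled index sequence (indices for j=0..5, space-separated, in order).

0 2 2 4 4 5

C = [1/13, 5/26, 6/13, 7/13, 19/26, 1]
j=0: u_0=7/180 ∈ [0, 1/13) → index 0
j=1: u_1=37/180 ∈ [5/26, 6/13) → index 2
j=2: u_2=67/180 ∈ [5/26, 6/13) → index 2
j=3: u_3=97/180 ∈ [7/13, 19/26) → index 4
j=4: u_4=127/180 ∈ [7/13, 19/26) → index 4
j=5: u_5=157/180 ∈ [19/26, 1) → index 5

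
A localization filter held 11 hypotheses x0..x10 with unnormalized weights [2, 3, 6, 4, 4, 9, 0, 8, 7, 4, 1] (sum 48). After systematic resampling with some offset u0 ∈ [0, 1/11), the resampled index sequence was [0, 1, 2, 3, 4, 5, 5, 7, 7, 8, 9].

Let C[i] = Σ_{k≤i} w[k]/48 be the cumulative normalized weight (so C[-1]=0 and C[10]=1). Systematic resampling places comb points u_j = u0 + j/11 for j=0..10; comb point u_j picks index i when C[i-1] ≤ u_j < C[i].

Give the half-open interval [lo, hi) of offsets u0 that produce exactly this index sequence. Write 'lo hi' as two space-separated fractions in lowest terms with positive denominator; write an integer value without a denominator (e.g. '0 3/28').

C = [1/24, 5/48, 11/48, 5/16, 19/48, 7/12, 7/12, 3/4, 43/48, 47/48, 1]
j=0 picked index 0: u0 ∈ [0, 1/24)
j=1 picked index 1: u0 ∈ [-13/264, 7/528)
j=2 picked index 2: u0 ∈ [-41/528, 25/528)
j=3 picked index 3: u0 ∈ [-23/528, 7/176)
j=4 picked index 4: u0 ∈ [-9/176, 17/528)
j=5 picked index 5: u0 ∈ [-31/528, 17/132)
j=6 picked index 5: u0 ∈ [-79/528, 5/132)
j=7 picked index 7: u0 ∈ [-7/132, 5/44)
j=8 picked index 7: u0 ∈ [-19/132, 1/44)
j=9 picked index 8: u0 ∈ [-3/44, 41/528)
j=10 picked index 9: u0 ∈ [-7/528, 37/528)
intersection: [0, 7/528)

0 7/528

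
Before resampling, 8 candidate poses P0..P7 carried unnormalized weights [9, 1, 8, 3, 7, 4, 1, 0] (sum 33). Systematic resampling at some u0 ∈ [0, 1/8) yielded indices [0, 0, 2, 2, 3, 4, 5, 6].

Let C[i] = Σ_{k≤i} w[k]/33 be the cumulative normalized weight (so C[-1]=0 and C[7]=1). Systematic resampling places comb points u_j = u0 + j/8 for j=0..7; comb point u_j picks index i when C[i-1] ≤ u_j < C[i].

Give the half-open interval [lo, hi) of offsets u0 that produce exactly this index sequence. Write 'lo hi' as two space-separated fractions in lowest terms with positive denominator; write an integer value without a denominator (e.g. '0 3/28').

C = [3/11, 10/33, 6/11, 7/11, 28/33, 32/33, 1, 1]
j=0 picked index 0: u0 ∈ [0, 3/11)
j=1 picked index 0: u0 ∈ [-1/8, 13/88)
j=2 picked index 2: u0 ∈ [7/132, 13/44)
j=3 picked index 2: u0 ∈ [-19/264, 15/88)
j=4 picked index 3: u0 ∈ [1/22, 3/22)
j=5 picked index 4: u0 ∈ [1/88, 59/264)
j=6 picked index 5: u0 ∈ [13/132, 29/132)
j=7 picked index 6: u0 ∈ [25/264, 1/8)
intersection: [13/132, 1/8)

13/132 1/8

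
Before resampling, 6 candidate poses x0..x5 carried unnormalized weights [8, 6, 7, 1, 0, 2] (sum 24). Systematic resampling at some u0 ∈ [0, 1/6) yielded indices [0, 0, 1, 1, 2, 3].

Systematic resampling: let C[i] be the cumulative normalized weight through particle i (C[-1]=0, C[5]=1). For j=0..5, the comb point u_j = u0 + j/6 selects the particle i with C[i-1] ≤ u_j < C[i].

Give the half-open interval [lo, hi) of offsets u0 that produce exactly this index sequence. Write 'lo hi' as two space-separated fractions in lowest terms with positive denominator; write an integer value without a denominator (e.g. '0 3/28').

C = [1/3, 7/12, 7/8, 11/12, 11/12, 1]
j=0 picked index 0: u0 ∈ [0, 1/3)
j=1 picked index 0: u0 ∈ [-1/6, 1/6)
j=2 picked index 1: u0 ∈ [0, 1/4)
j=3 picked index 1: u0 ∈ [-1/6, 1/12)
j=4 picked index 2: u0 ∈ [-1/12, 5/24)
j=5 picked index 3: u0 ∈ [1/24, 1/12)
intersection: [1/24, 1/12)

1/24 1/12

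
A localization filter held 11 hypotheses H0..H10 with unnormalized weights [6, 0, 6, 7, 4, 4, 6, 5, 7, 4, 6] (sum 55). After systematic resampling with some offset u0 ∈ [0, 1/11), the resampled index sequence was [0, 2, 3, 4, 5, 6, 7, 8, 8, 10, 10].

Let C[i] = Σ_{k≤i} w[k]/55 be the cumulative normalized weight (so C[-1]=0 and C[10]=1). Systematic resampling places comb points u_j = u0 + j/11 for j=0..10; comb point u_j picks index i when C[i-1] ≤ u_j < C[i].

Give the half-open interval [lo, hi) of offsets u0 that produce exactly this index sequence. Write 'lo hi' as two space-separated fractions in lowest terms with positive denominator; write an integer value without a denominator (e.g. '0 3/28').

C = [6/55, 6/55, 12/55, 19/55, 23/55, 27/55, 3/5, 38/55, 9/11, 49/55, 1]
j=0 picked index 0: u0 ∈ [0, 6/55)
j=1 picked index 2: u0 ∈ [1/55, 7/55)
j=2 picked index 3: u0 ∈ [2/55, 9/55)
j=3 picked index 4: u0 ∈ [4/55, 8/55)
j=4 picked index 5: u0 ∈ [3/55, 7/55)
j=5 picked index 6: u0 ∈ [2/55, 8/55)
j=6 picked index 7: u0 ∈ [3/55, 8/55)
j=7 picked index 8: u0 ∈ [3/55, 2/11)
j=8 picked index 8: u0 ∈ [-2/55, 1/11)
j=9 picked index 10: u0 ∈ [4/55, 2/11)
j=10 picked index 10: u0 ∈ [-1/55, 1/11)
intersection: [4/55, 1/11)

4/55 1/11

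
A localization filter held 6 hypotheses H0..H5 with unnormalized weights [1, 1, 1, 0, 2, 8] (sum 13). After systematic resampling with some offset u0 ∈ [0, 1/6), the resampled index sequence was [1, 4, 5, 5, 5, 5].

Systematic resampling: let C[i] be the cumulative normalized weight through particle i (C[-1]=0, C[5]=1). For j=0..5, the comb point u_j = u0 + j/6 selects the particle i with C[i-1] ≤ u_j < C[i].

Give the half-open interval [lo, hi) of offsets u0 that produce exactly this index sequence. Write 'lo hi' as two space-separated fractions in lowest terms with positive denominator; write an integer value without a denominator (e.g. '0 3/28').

C = [1/13, 2/13, 3/13, 3/13, 5/13, 1]
j=0 picked index 1: u0 ∈ [1/13, 2/13)
j=1 picked index 4: u0 ∈ [5/78, 17/78)
j=2 picked index 5: u0 ∈ [2/39, 2/3)
j=3 picked index 5: u0 ∈ [-3/26, 1/2)
j=4 picked index 5: u0 ∈ [-11/39, 1/3)
j=5 picked index 5: u0 ∈ [-35/78, 1/6)
intersection: [1/13, 2/13)

1/13 2/13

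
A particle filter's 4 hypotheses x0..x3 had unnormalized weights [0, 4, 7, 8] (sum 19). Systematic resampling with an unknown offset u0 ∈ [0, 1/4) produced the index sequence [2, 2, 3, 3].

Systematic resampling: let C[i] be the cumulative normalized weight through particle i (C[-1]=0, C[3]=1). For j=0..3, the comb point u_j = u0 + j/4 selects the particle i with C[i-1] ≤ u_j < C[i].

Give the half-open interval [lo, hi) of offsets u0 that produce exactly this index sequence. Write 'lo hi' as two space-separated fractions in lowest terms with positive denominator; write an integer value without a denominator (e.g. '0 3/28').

C = [0, 4/19, 11/19, 1]
j=0 picked index 2: u0 ∈ [4/19, 11/19)
j=1 picked index 2: u0 ∈ [-3/76, 25/76)
j=2 picked index 3: u0 ∈ [3/38, 1/2)
j=3 picked index 3: u0 ∈ [-13/76, 1/4)
intersection: [4/19, 1/4)

4/19 1/4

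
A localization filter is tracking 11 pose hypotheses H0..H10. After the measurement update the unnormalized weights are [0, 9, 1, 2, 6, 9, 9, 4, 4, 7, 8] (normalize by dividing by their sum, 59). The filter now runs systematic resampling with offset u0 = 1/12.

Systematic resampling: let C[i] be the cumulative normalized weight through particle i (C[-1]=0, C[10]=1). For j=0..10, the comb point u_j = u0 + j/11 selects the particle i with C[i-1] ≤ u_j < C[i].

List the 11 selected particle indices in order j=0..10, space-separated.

C = [0, 9/59, 10/59, 12/59, 18/59, 27/59, 36/59, 40/59, 44/59, 51/59, 1]
j=0: u_0=1/12 ∈ [0, 9/59) → index 1
j=1: u_1=23/132 ∈ [10/59, 12/59) → index 3
j=2: u_2=35/132 ∈ [12/59, 18/59) → index 4
j=3: u_3=47/132 ∈ [18/59, 27/59) → index 5
j=4: u_4=59/132 ∈ [18/59, 27/59) → index 5
j=5: u_5=71/132 ∈ [27/59, 36/59) → index 6
j=6: u_6=83/132 ∈ [36/59, 40/59) → index 7
j=7: u_7=95/132 ∈ [40/59, 44/59) → index 8
j=8: u_8=107/132 ∈ [44/59, 51/59) → index 9
j=9: u_9=119/132 ∈ [51/59, 1) → index 10
j=10: u_10=131/132 ∈ [51/59, 1) → index 10

1 3 4 5 5 6 7 8 9 10 10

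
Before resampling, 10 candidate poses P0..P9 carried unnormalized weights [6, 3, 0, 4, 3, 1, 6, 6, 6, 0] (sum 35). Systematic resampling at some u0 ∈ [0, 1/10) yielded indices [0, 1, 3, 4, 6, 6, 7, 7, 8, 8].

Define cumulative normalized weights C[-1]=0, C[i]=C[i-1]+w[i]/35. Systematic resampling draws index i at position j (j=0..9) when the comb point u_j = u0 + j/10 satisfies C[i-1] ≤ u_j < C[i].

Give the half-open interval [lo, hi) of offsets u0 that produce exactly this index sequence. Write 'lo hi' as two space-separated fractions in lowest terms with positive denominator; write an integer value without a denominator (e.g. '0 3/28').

C = [6/35, 9/35, 9/35, 13/35, 16/35, 17/35, 23/35, 29/35, 1, 1]
j=0 picked index 0: u0 ∈ [0, 6/35)
j=1 picked index 1: u0 ∈ [1/14, 11/70)
j=2 picked index 3: u0 ∈ [2/35, 6/35)
j=3 picked index 4: u0 ∈ [1/14, 11/70)
j=4 picked index 6: u0 ∈ [3/35, 9/35)
j=5 picked index 6: u0 ∈ [-1/70, 11/70)
j=6 picked index 7: u0 ∈ [2/35, 8/35)
j=7 picked index 7: u0 ∈ [-3/70, 9/70)
j=8 picked index 8: u0 ∈ [1/35, 1/5)
j=9 picked index 8: u0 ∈ [-1/14, 1/10)
intersection: [3/35, 1/10)

3/35 1/10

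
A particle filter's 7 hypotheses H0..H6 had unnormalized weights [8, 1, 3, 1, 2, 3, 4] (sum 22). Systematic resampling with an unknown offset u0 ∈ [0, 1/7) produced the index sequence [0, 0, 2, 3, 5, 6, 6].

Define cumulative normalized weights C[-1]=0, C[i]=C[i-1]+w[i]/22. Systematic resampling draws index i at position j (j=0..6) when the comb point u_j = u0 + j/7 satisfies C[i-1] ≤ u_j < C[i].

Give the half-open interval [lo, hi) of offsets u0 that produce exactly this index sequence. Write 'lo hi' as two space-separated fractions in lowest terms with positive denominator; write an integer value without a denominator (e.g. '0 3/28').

C = [4/11, 9/22, 6/11, 13/22, 15/22, 9/11, 1]
j=0 picked index 0: u0 ∈ [0, 4/11)
j=1 picked index 0: u0 ∈ [-1/7, 17/77)
j=2 picked index 2: u0 ∈ [19/154, 20/77)
j=3 picked index 3: u0 ∈ [9/77, 25/154)
j=4 picked index 5: u0 ∈ [17/154, 19/77)
j=5 picked index 6: u0 ∈ [8/77, 2/7)
j=6 picked index 6: u0 ∈ [-3/77, 1/7)
intersection: [19/154, 1/7)

19/154 1/7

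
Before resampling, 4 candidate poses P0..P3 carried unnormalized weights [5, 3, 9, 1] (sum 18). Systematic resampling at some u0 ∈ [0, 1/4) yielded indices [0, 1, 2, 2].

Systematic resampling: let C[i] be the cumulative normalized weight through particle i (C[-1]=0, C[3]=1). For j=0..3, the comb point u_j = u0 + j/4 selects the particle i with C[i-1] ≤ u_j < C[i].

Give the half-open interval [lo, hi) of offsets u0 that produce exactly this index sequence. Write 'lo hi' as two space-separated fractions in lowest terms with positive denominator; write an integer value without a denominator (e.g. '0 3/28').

1/36 7/36

C = [5/18, 4/9, 17/18, 1]
j=0 picked index 0: u0 ∈ [0, 5/18)
j=1 picked index 1: u0 ∈ [1/36, 7/36)
j=2 picked index 2: u0 ∈ [-1/18, 4/9)
j=3 picked index 2: u0 ∈ [-11/36, 7/36)
intersection: [1/36, 7/36)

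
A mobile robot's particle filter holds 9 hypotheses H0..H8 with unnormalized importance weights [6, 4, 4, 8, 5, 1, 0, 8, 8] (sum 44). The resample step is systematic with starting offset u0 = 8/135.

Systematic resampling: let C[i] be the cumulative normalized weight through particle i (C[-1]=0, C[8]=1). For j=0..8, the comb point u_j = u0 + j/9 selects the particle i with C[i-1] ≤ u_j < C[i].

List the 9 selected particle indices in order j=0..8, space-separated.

C = [3/22, 5/22, 7/22, 1/2, 27/44, 7/11, 7/11, 9/11, 1]
j=0: u_0=8/135 ∈ [0, 3/22) → index 0
j=1: u_1=23/135 ∈ [3/22, 5/22) → index 1
j=2: u_2=38/135 ∈ [5/22, 7/22) → index 2
j=3: u_3=53/135 ∈ [7/22, 1/2) → index 3
j=4: u_4=68/135 ∈ [1/2, 27/44) → index 4
j=5: u_5=83/135 ∈ [27/44, 7/11) → index 5
j=6: u_6=98/135 ∈ [7/11, 9/11) → index 7
j=7: u_7=113/135 ∈ [9/11, 1) → index 8
j=8: u_8=128/135 ∈ [9/11, 1) → index 8

0 1 2 3 4 5 7 8 8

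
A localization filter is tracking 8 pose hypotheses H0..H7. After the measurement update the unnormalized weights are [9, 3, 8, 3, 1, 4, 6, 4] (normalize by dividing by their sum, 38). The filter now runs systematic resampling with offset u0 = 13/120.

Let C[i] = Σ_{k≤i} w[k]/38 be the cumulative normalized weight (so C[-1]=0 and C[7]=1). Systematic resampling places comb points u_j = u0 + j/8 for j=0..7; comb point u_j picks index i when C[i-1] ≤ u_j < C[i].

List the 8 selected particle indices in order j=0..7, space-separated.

C = [9/38, 6/19, 10/19, 23/38, 12/19, 14/19, 17/19, 1]
j=0: u_0=13/120 ∈ [0, 9/38) → index 0
j=1: u_1=7/30 ∈ [0, 9/38) → index 0
j=2: u_2=43/120 ∈ [6/19, 10/19) → index 2
j=3: u_3=29/60 ∈ [6/19, 10/19) → index 2
j=4: u_4=73/120 ∈ [23/38, 12/19) → index 4
j=5: u_5=11/15 ∈ [12/19, 14/19) → index 5
j=6: u_6=103/120 ∈ [14/19, 17/19) → index 6
j=7: u_7=59/60 ∈ [17/19, 1) → index 7

0 0 2 2 4 5 6 7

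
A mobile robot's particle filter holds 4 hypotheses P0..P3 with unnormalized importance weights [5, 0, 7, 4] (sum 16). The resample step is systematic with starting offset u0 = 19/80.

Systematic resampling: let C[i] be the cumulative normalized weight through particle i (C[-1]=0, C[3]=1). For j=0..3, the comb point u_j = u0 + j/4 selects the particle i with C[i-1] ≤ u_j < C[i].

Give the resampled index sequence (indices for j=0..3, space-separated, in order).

0 2 2 3

C = [5/16, 5/16, 3/4, 1]
j=0: u_0=19/80 ∈ [0, 5/16) → index 0
j=1: u_1=39/80 ∈ [5/16, 3/4) → index 2
j=2: u_2=59/80 ∈ [5/16, 3/4) → index 2
j=3: u_3=79/80 ∈ [3/4, 1) → index 3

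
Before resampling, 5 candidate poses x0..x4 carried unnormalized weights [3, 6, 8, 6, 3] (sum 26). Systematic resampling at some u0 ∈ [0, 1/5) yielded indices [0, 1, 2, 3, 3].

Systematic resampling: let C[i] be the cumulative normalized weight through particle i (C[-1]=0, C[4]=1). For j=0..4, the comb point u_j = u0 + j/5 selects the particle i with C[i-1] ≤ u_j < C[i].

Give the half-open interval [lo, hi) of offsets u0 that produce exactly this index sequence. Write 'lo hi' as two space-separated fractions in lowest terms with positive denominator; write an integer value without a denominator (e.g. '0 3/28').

C = [3/26, 9/26, 17/26, 23/26, 1]
j=0 picked index 0: u0 ∈ [0, 3/26)
j=1 picked index 1: u0 ∈ [-11/130, 19/130)
j=2 picked index 2: u0 ∈ [-7/130, 33/130)
j=3 picked index 3: u0 ∈ [7/130, 37/130)
j=4 picked index 3: u0 ∈ [-19/130, 11/130)
intersection: [7/130, 11/130)

7/130 11/130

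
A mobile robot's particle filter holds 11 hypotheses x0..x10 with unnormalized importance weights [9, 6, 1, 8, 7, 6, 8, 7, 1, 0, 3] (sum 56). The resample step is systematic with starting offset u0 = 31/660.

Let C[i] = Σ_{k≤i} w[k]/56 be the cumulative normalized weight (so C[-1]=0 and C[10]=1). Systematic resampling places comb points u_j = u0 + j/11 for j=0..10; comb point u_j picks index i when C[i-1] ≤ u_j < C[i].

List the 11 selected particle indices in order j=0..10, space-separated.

C = [9/56, 15/56, 2/7, 3/7, 31/56, 37/56, 45/56, 13/14, 53/56, 53/56, 1]
j=0: u_0=31/660 ∈ [0, 9/56) → index 0
j=1: u_1=91/660 ∈ [0, 9/56) → index 0
j=2: u_2=151/660 ∈ [9/56, 15/56) → index 1
j=3: u_3=211/660 ∈ [2/7, 3/7) → index 3
j=4: u_4=271/660 ∈ [2/7, 3/7) → index 3
j=5: u_5=331/660 ∈ [3/7, 31/56) → index 4
j=6: u_6=391/660 ∈ [31/56, 37/56) → index 5
j=7: u_7=41/60 ∈ [37/56, 45/56) → index 6
j=8: u_8=511/660 ∈ [37/56, 45/56) → index 6
j=9: u_9=571/660 ∈ [45/56, 13/14) → index 7
j=10: u_10=631/660 ∈ [53/56, 1) → index 10

0 0 1 3 3 4 5 6 6 7 10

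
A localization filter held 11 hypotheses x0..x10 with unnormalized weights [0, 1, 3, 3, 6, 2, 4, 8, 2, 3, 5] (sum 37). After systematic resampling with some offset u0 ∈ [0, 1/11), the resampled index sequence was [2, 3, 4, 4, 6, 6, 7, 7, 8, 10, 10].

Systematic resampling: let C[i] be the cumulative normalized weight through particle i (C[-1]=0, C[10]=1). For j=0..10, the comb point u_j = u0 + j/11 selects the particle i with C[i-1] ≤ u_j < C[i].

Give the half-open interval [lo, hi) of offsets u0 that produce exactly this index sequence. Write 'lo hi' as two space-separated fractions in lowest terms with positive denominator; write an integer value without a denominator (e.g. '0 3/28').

C = [0, 1/37, 4/37, 7/37, 13/37, 15/37, 19/37, 27/37, 29/37, 32/37, 1]
j=0 picked index 2: u0 ∈ [1/37, 4/37)
j=1 picked index 3: u0 ∈ [7/407, 40/407)
j=2 picked index 4: u0 ∈ [3/407, 69/407)
j=3 picked index 4: u0 ∈ [-34/407, 32/407)
j=4 picked index 6: u0 ∈ [17/407, 61/407)
j=5 picked index 6: u0 ∈ [-20/407, 24/407)
j=6 picked index 7: u0 ∈ [-13/407, 75/407)
j=7 picked index 7: u0 ∈ [-50/407, 38/407)
j=8 picked index 8: u0 ∈ [1/407, 23/407)
j=9 picked index 10: u0 ∈ [19/407, 2/11)
j=10 picked index 10: u0 ∈ [-18/407, 1/11)
intersection: [19/407, 23/407)

19/407 23/407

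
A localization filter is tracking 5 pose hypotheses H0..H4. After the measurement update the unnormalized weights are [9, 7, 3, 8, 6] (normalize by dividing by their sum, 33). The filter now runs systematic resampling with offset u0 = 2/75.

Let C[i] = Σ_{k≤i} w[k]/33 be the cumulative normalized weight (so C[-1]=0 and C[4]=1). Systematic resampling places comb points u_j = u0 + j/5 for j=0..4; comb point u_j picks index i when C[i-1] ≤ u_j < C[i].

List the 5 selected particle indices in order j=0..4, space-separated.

C = [3/11, 16/33, 19/33, 9/11, 1]
j=0: u_0=2/75 ∈ [0, 3/11) → index 0
j=1: u_1=17/75 ∈ [0, 3/11) → index 0
j=2: u_2=32/75 ∈ [3/11, 16/33) → index 1
j=3: u_3=47/75 ∈ [19/33, 9/11) → index 3
j=4: u_4=62/75 ∈ [9/11, 1) → index 4

0 0 1 3 4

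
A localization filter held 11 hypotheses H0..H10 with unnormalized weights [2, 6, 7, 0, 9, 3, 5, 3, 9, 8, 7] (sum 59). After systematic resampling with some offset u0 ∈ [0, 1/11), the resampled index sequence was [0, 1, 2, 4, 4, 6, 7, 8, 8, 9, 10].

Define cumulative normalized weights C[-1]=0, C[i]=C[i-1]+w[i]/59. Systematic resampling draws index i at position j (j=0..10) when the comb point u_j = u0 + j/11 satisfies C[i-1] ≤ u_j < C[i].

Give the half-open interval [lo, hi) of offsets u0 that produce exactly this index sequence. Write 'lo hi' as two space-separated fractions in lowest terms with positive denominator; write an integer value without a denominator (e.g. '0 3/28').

C = [2/59, 8/59, 15/59, 15/59, 24/59, 27/59, 32/59, 35/59, 44/59, 52/59, 1]
j=0 picked index 0: u0 ∈ [0, 2/59)
j=1 picked index 1: u0 ∈ [-37/649, 29/649)
j=2 picked index 2: u0 ∈ [-30/649, 47/649)
j=3 picked index 4: u0 ∈ [-12/649, 87/649)
j=4 picked index 4: u0 ∈ [-71/649, 28/649)
j=5 picked index 6: u0 ∈ [2/649, 57/649)
j=6 picked index 7: u0 ∈ [-2/649, 31/649)
j=7 picked index 8: u0 ∈ [-28/649, 71/649)
j=8 picked index 8: u0 ∈ [-87/649, 12/649)
j=9 picked index 9: u0 ∈ [-47/649, 41/649)
j=10 picked index 10: u0 ∈ [-18/649, 1/11)
intersection: [2/649, 12/649)

2/649 12/649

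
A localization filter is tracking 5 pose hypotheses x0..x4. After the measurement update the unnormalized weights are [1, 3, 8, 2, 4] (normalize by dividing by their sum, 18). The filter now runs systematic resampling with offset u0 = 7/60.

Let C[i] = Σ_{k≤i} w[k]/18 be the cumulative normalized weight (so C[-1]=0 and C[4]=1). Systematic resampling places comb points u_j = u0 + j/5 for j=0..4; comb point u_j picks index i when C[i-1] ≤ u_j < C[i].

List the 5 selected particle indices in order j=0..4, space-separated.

1 2 2 3 4

C = [1/18, 2/9, 2/3, 7/9, 1]
j=0: u_0=7/60 ∈ [1/18, 2/9) → index 1
j=1: u_1=19/60 ∈ [2/9, 2/3) → index 2
j=2: u_2=31/60 ∈ [2/9, 2/3) → index 2
j=3: u_3=43/60 ∈ [2/3, 7/9) → index 3
j=4: u_4=11/12 ∈ [7/9, 1) → index 4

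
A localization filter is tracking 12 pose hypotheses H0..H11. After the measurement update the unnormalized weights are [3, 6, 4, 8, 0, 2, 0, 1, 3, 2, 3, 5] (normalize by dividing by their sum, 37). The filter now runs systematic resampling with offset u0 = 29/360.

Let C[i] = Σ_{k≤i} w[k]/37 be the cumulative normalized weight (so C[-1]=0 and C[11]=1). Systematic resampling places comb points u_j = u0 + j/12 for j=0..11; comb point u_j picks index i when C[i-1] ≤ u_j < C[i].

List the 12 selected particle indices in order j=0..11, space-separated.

0 1 2 2 3 3 5 8 9 10 11 11

C = [3/37, 9/37, 13/37, 21/37, 21/37, 23/37, 23/37, 24/37, 27/37, 29/37, 32/37, 1]
j=0: u_0=29/360 ∈ [0, 3/37) → index 0
j=1: u_1=59/360 ∈ [3/37, 9/37) → index 1
j=2: u_2=89/360 ∈ [9/37, 13/37) → index 2
j=3: u_3=119/360 ∈ [9/37, 13/37) → index 2
j=4: u_4=149/360 ∈ [13/37, 21/37) → index 3
j=5: u_5=179/360 ∈ [13/37, 21/37) → index 3
j=6: u_6=209/360 ∈ [21/37, 23/37) → index 5
j=7: u_7=239/360 ∈ [24/37, 27/37) → index 8
j=8: u_8=269/360 ∈ [27/37, 29/37) → index 9
j=9: u_9=299/360 ∈ [29/37, 32/37) → index 10
j=10: u_10=329/360 ∈ [32/37, 1) → index 11
j=11: u_11=359/360 ∈ [32/37, 1) → index 11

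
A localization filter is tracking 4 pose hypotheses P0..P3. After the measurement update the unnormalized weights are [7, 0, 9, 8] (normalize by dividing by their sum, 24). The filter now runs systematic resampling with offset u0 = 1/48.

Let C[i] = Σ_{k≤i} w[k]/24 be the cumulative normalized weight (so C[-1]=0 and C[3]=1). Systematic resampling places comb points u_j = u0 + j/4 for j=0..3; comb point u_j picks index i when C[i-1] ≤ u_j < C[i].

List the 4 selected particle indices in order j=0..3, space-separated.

C = [7/24, 7/24, 2/3, 1]
j=0: u_0=1/48 ∈ [0, 7/24) → index 0
j=1: u_1=13/48 ∈ [0, 7/24) → index 0
j=2: u_2=25/48 ∈ [7/24, 2/3) → index 2
j=3: u_3=37/48 ∈ [2/3, 1) → index 3

0 0 2 3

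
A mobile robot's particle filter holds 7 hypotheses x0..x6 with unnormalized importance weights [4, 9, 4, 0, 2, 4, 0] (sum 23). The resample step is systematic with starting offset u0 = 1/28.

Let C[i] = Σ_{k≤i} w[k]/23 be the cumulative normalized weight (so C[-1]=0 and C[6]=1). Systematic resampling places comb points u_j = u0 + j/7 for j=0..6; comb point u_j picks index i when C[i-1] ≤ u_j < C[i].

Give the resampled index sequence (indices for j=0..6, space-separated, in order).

C = [4/23, 13/23, 17/23, 17/23, 19/23, 1, 1]
j=0: u_0=1/28 ∈ [0, 4/23) → index 0
j=1: u_1=5/28 ∈ [4/23, 13/23) → index 1
j=2: u_2=9/28 ∈ [4/23, 13/23) → index 1
j=3: u_3=13/28 ∈ [4/23, 13/23) → index 1
j=4: u_4=17/28 ∈ [13/23, 17/23) → index 2
j=5: u_5=3/4 ∈ [17/23, 19/23) → index 4
j=6: u_6=25/28 ∈ [19/23, 1) → index 5

0 1 1 1 2 4 5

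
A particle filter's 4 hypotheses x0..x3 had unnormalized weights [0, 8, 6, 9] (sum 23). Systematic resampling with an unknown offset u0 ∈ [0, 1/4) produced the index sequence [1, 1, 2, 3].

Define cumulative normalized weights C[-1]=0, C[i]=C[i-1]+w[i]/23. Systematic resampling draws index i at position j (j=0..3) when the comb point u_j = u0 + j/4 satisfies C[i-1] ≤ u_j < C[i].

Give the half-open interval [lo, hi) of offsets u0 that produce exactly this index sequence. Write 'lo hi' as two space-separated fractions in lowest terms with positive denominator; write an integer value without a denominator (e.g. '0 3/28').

C = [0, 8/23, 14/23, 1]
j=0 picked index 1: u0 ∈ [0, 8/23)
j=1 picked index 1: u0 ∈ [-1/4, 9/92)
j=2 picked index 2: u0 ∈ [-7/46, 5/46)
j=3 picked index 3: u0 ∈ [-13/92, 1/4)
intersection: [0, 9/92)

0 9/92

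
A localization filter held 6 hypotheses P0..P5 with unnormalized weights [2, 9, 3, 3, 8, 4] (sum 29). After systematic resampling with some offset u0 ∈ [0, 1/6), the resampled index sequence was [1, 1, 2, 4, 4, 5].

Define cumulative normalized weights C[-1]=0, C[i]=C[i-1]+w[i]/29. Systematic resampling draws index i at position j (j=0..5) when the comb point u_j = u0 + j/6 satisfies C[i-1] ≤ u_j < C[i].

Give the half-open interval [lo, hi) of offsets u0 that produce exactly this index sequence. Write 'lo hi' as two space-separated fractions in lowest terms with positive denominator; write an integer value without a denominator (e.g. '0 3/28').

5/58 13/87

C = [2/29, 11/29, 14/29, 17/29, 25/29, 1]
j=0 picked index 1: u0 ∈ [2/29, 11/29)
j=1 picked index 1: u0 ∈ [-17/174, 37/174)
j=2 picked index 2: u0 ∈ [4/87, 13/87)
j=3 picked index 4: u0 ∈ [5/58, 21/58)
j=4 picked index 4: u0 ∈ [-7/87, 17/87)
j=5 picked index 5: u0 ∈ [5/174, 1/6)
intersection: [5/58, 13/87)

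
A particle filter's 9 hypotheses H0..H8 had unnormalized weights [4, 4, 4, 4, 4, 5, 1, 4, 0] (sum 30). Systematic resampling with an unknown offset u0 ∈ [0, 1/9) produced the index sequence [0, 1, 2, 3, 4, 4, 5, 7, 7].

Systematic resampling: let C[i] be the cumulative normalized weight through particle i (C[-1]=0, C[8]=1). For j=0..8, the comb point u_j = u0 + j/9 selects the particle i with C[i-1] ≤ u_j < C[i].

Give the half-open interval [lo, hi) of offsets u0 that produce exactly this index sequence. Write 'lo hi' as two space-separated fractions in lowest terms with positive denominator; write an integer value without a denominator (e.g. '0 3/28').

4/45 1/9

C = [2/15, 4/15, 2/5, 8/15, 2/3, 5/6, 13/15, 1, 1]
j=0 picked index 0: u0 ∈ [0, 2/15)
j=1 picked index 1: u0 ∈ [1/45, 7/45)
j=2 picked index 2: u0 ∈ [2/45, 8/45)
j=3 picked index 3: u0 ∈ [1/15, 1/5)
j=4 picked index 4: u0 ∈ [4/45, 2/9)
j=5 picked index 4: u0 ∈ [-1/45, 1/9)
j=6 picked index 5: u0 ∈ [0, 1/6)
j=7 picked index 7: u0 ∈ [4/45, 2/9)
j=8 picked index 7: u0 ∈ [-1/45, 1/9)
intersection: [4/45, 1/9)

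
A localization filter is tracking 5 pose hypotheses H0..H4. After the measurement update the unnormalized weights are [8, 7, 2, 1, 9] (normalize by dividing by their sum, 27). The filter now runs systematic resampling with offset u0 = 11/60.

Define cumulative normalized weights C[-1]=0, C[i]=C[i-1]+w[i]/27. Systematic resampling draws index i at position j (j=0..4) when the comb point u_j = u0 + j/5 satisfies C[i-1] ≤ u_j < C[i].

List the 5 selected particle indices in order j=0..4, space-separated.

C = [8/27, 5/9, 17/27, 2/3, 1]
j=0: u_0=11/60 ∈ [0, 8/27) → index 0
j=1: u_1=23/60 ∈ [8/27, 5/9) → index 1
j=2: u_2=7/12 ∈ [5/9, 17/27) → index 2
j=3: u_3=47/60 ∈ [2/3, 1) → index 4
j=4: u_4=59/60 ∈ [2/3, 1) → index 4

0 1 2 4 4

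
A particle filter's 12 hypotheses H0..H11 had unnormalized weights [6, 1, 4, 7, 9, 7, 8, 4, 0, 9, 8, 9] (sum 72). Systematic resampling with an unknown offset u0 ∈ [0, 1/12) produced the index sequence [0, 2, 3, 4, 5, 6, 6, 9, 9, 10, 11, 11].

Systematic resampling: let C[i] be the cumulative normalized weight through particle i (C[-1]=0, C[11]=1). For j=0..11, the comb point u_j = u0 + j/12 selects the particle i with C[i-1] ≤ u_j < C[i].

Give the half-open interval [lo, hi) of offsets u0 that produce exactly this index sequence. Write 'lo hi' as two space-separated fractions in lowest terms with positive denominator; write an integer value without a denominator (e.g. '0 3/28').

C = [1/12, 7/72, 11/72, 1/4, 3/8, 17/36, 7/12, 23/36, 23/36, 55/72, 7/8, 1]
j=0 picked index 0: u0 ∈ [0, 1/12)
j=1 picked index 2: u0 ∈ [1/72, 5/72)
j=2 picked index 3: u0 ∈ [-1/72, 1/12)
j=3 picked index 4: u0 ∈ [0, 1/8)
j=4 picked index 5: u0 ∈ [1/24, 5/36)
j=5 picked index 6: u0 ∈ [1/18, 1/6)
j=6 picked index 6: u0 ∈ [-1/36, 1/12)
j=7 picked index 9: u0 ∈ [1/18, 13/72)
j=8 picked index 9: u0 ∈ [-1/36, 7/72)
j=9 picked index 10: u0 ∈ [1/72, 1/8)
j=10 picked index 11: u0 ∈ [1/24, 1/6)
j=11 picked index 11: u0 ∈ [-1/24, 1/12)
intersection: [1/18, 5/72)

1/18 5/72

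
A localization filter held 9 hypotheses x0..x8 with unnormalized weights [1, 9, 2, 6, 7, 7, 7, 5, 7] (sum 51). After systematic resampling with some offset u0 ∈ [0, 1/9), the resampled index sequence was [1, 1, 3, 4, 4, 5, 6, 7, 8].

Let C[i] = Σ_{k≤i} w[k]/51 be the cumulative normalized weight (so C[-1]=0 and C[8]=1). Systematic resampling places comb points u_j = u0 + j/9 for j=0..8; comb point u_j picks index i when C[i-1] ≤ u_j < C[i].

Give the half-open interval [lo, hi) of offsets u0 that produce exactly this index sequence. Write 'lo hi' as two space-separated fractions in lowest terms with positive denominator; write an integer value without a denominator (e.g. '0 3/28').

C = [1/51, 10/51, 4/17, 6/17, 25/51, 32/51, 13/17, 44/51, 1]
j=0 picked index 1: u0 ∈ [1/51, 10/51)
j=1 picked index 1: u0 ∈ [-14/153, 13/153)
j=2 picked index 3: u0 ∈ [2/153, 20/153)
j=3 picked index 4: u0 ∈ [1/51, 8/51)
j=4 picked index 4: u0 ∈ [-14/153, 7/153)
j=5 picked index 5: u0 ∈ [-10/153, 11/153)
j=6 picked index 6: u0 ∈ [-2/51, 5/51)
j=7 picked index 7: u0 ∈ [-2/153, 13/153)
j=8 picked index 8: u0 ∈ [-4/153, 1/9)
intersection: [1/51, 7/153)

1/51 7/153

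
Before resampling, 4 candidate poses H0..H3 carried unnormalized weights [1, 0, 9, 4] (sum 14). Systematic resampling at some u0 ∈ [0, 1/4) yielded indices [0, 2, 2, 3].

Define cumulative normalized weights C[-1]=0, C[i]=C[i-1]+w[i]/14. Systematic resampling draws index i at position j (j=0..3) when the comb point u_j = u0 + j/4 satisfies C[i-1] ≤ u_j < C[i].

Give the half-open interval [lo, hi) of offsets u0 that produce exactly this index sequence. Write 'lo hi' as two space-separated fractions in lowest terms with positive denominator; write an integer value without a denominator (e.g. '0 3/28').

0 1/14

C = [1/14, 1/14, 5/7, 1]
j=0 picked index 0: u0 ∈ [0, 1/14)
j=1 picked index 2: u0 ∈ [-5/28, 13/28)
j=2 picked index 2: u0 ∈ [-3/7, 3/14)
j=3 picked index 3: u0 ∈ [-1/28, 1/4)
intersection: [0, 1/14)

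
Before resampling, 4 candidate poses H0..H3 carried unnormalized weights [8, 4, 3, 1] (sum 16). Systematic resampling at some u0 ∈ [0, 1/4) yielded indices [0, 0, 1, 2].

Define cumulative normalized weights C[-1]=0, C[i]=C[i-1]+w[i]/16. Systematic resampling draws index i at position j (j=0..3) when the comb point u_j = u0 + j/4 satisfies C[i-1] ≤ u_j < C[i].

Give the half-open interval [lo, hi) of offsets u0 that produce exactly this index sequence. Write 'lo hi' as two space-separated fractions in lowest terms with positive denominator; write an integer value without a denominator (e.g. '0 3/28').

0 3/16

C = [1/2, 3/4, 15/16, 1]
j=0 picked index 0: u0 ∈ [0, 1/2)
j=1 picked index 0: u0 ∈ [-1/4, 1/4)
j=2 picked index 1: u0 ∈ [0, 1/4)
j=3 picked index 2: u0 ∈ [0, 3/16)
intersection: [0, 3/16)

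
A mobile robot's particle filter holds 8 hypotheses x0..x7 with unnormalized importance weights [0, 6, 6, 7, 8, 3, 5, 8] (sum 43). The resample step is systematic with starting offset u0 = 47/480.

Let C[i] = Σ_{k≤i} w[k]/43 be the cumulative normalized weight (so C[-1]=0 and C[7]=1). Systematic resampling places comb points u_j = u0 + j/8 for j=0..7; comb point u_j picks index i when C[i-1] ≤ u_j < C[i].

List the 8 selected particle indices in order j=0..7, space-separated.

1 2 3 4 4 6 7 7

C = [0, 6/43, 12/43, 19/43, 27/43, 30/43, 35/43, 1]
j=0: u_0=47/480 ∈ [0, 6/43) → index 1
j=1: u_1=107/480 ∈ [6/43, 12/43) → index 2
j=2: u_2=167/480 ∈ [12/43, 19/43) → index 3
j=3: u_3=227/480 ∈ [19/43, 27/43) → index 4
j=4: u_4=287/480 ∈ [19/43, 27/43) → index 4
j=5: u_5=347/480 ∈ [30/43, 35/43) → index 6
j=6: u_6=407/480 ∈ [35/43, 1) → index 7
j=7: u_7=467/480 ∈ [35/43, 1) → index 7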